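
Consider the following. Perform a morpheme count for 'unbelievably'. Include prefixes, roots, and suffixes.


Decomposition: un- (prefix) + believe (root) + -able (suffix) + -ly (suffix) = 4 morpheme(s)

4 morphemes


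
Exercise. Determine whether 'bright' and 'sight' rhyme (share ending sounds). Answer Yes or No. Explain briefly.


Rime (stressed vowel + following sounds) of 'bright': -ight = /aɪt/
Rime of 'sight': -ight = /aɪt/
/aɪt/ and /aɪt/ are the same ending sound, so the words rhyme.

Yes


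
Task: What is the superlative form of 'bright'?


Apply superlative formation (add -est): 'bright' -> 'brightest'.

brightest


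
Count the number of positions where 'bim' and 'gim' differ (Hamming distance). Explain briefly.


Alignment:
Position 1: 'b' vs 'g' = DIFFER
Position 2: 'i' vs 'i' = match
Position 3: 'm' vs 'm' = match
Total differences: 1

1


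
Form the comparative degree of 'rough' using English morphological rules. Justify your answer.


Apply comparative formation (add -er): 'rough' -> 'rougher'.

rougher


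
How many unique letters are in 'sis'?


Unique letters in 'sis': {i, s} = 2 distinct letters.

2


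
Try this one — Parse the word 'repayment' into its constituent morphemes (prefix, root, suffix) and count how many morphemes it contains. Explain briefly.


Step 1: Identify prefix: 're' (meaning: again)
Step 2: Identify root: 'pay'
Step 3: Identify suffix(es): 'ment'
Decomposition: re- (prefix: again) + pay (root) + -ment (suffix: action/result)
Total morphemes: 3

3 morphemes (re- (prefix: again) + pay (root) + -ment (suffix: action/result))


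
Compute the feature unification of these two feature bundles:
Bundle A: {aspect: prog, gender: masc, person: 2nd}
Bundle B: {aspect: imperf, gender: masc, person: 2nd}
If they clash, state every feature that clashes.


Compare features:
aspect: A=prog vs B=imperf -> CLASH
gender: A=masc vs B=masc -> unified: masc
person: A=2nd vs B=2nd -> unified: 2nd
Clash detected on feature 'aspect' (prog vs imperf); unification fails.

CLASH on 'aspect' (prog vs imperf)


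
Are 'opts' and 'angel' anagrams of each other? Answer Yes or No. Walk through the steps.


Sorted letters of 'opts': 'opst'
Sorted letters of 'angel': 'aegln'
They do not match.

No


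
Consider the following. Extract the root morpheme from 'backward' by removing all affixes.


Remove suffix '-ward' from 'backward' to get root 'back'.

back


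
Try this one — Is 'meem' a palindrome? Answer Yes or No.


Forward: 'meem'
Reversed: 'meem'
They are identical.

Yes


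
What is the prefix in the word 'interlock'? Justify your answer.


The word 'interlock' = 'inter' (prefix) + 'lock' (root). The prefix is 'inter'.

inter


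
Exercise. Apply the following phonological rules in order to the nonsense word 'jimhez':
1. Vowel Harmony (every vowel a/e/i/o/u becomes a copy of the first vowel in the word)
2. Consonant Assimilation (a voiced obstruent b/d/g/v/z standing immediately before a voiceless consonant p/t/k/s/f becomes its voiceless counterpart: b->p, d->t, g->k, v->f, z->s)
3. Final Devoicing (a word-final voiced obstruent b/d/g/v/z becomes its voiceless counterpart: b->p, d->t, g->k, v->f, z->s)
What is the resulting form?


Starting form: 'jimhez'
Rule 1: Vowel Harmony: all vowels become 'i' (matching first vowel). 'jimhez' -> 'jimhiz'
Rule 2: Consonant Assimilation: no voiced obstruent (b/d/g/v/z) stands immediately before a voiceless consonant (p/t/k/s/f). No change.
Rule 3: Final Devoicing: word-final voiced obstruent 'z' becomes voiceless 's'. 'jimhiz' -> 'jimhis'
Final form: 'jimhis'

jimhis


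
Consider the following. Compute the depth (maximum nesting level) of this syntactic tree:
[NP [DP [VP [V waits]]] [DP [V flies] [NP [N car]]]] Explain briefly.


Count bracket nesting levels:
'[' at pos 0: depth = 1
'[' at pos 4: depth = 2
'[' at pos 8: depth = 3
'[' at pos 12: depth = 4
'[' at pos 24: depth = 2
'[' at pos 28: depth = 3
'[' at pos 38: depth = 3
'[' at pos 42: depth = 4
Maximum depth reached: 4

4


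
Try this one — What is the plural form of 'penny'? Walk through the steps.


Apply rule: Change -y to -ies (consonant + y). 'penny' becomes 'pennies'.

pennies


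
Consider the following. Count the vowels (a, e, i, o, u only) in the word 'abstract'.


Vowels in 'abstract': a, a = 2 vowels.

2


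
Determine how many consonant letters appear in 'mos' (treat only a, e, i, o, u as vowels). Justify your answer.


Consonants in 'mos': m, s = 2 consonants.

2


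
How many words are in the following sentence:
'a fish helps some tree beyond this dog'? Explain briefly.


Split into words: a | fish | helps | some | tree | beyond | this | dog = 8 words.

8


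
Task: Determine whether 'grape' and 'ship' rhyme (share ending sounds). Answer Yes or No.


Rime (stressed vowel + following sounds) of 'grape': -ape = /eɪp/
Rime of 'ship': -ip = /ɪp/
/eɪp/ and /ɪp/ are different ending sounds, so the words do not rhyme.

No


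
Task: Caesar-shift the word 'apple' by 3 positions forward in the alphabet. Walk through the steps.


Shift each letter by 3: a -> d, p -> s, p -> s, l -> o, e -> h. Result: 'dssoh'.

dssoh


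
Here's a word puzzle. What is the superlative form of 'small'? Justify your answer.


Apply superlative formation (add -est): 'small' -> 'smallest'.

smallest


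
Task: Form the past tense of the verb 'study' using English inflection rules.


Apply rule: Change -y to -ied. 'study' becomes 'studied'.

studied


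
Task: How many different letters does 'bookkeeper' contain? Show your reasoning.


Unique letters in 'bookkeeper': {b, e, k, o, p, r} = 6 distinct letters.

6


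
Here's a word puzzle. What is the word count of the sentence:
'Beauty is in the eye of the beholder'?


Split into words: Beauty | is | in | the | eye | of | the | beholder = 8 words.

8


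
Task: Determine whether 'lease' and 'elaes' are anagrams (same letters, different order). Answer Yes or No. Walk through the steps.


Sorted letters of 'lease': 'aeels'
Sorted letters of 'elaes': 'aeels'
They match.

Yes


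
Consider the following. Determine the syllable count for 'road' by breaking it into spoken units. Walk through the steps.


Break 'road' into syllables: road -> road = 1 syllable

1 syllable


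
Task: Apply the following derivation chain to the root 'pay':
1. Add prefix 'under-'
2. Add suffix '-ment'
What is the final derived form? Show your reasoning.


Step 1: Add prefix 'under-' to 'pay' = 'underpay'
Step 2: Add suffix '-ment' to 'underpay' = 'underpayment'

underpayment


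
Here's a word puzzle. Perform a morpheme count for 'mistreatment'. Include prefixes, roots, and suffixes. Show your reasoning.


Decomposition: mis- (prefix) + treat (root) + -ment (suffix) = 3 morpheme(s)

3 morphemes


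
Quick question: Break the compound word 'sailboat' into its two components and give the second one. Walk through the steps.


Split 'sailboat' into 'sail' + 'boat'. The second part is 'boat'.

boat


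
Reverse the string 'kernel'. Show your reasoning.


Reverse 'kernel' character by character: 'lenrek'.

lenrek


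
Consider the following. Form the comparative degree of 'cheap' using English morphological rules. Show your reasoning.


Apply comparative formation (add -er): 'cheap' -> 'cheaper'.

cheaper


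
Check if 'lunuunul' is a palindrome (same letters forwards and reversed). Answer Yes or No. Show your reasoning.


Forward: 'lunuunul'
Reversed: 'lunuunul'
They are identical.

Yes


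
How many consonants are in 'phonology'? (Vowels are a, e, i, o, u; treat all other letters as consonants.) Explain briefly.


Consonants in 'phonology': p, h, n, l, g, y = 6 consonants.

6


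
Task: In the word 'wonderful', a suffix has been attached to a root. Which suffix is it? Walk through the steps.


The word 'wonderful' = 'wonder' (root) + '-ful' (suffix). The suffix is '-ful'.

ful


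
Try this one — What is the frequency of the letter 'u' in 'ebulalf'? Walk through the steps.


Letter 'u' in 'ebulalf': found at position(s) 3 = 1 occurrence(s).

1


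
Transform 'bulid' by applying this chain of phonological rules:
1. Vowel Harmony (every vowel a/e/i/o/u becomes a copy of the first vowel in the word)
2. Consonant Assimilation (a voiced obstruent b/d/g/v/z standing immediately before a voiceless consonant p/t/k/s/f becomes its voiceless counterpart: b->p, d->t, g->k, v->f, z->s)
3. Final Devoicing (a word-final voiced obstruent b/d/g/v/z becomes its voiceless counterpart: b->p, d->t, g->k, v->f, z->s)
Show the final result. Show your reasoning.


Starting form: 'bulid'
Rule 1: Vowel Harmony: all vowels become 'u' (matching first vowel). 'bulid' -> 'bulud'
Rule 2: Consonant Assimilation: no voiced obstruent (b/d/g/v/z) stands immediately before a voiceless consonant (p/t/k/s/f). No change.
Rule 3: Final Devoicing: word-final voiced obstruent 'd' becomes voiceless 't'. 'bulud' -> 'bulut'
Final form: 'bulut'

bulut


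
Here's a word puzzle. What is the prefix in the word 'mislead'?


The word 'mislead' = 'mis' (prefix) + 'lead' (root). The prefix is 'mis'.

mis


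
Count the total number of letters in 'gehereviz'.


Spell out 'gehereviz' and number each letter: g(1), e(2), h(3), e(4), r(5), e(6), v(7), i(8), z(9). Total: 9 letters.

9


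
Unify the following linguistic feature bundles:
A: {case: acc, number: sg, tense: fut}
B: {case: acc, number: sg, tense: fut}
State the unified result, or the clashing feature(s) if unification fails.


Compare features:
case: A=acc vs B=acc -> unified: acc
number: A=sg vs B=sg -> unified: sg
tense: A=fut vs B=fut -> unified: fut
No clashes found.

Unified: {case: acc, number: sg, tense: fut}


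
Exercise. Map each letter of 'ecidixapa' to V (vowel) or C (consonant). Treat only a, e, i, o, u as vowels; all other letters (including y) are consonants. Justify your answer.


Letter mapping: e = V, c = C, i = V, d = C, i = V, x = C, a = V, p = C, a = V.

VCVCVCVCV


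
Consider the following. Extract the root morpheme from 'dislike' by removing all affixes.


Remove prefix 'dis' from 'dislike' to get root 'like'.

like


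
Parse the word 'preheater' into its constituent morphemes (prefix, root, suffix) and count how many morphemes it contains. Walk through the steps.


Step 1: Identify prefix: 'pre' (meaning: before)
Step 2: Identify root: 'heat'
Step 3: Identify suffix(es): 'er'
Decomposition: pre- (prefix: before) + heat (root) + -er (suffix: one who)
Total morphemes: 3

3 morphemes (pre- (prefix: before) + heat (root) + -er (suffix: one who))


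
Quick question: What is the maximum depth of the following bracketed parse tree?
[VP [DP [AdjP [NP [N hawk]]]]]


Count bracket nesting levels:
'[' at pos 0: depth = 1
'[' at pos 4: depth = 2
'[' at pos 8: depth = 3
'[' at pos 14: depth = 4
'[' at pos 18: depth = 5
Maximum depth reached: 5

5


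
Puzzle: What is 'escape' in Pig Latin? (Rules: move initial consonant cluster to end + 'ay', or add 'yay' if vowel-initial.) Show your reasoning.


'escape' starts with a vowel, so add 'yay': 'escapeyay'.

escapeyay


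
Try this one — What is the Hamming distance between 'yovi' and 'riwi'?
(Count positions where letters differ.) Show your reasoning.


Alignment:
Position 1: 'y' vs 'r' = DIFFER
Position 2: 'o' vs 'i' = DIFFER
Position 3: 'v' vs 'w' = DIFFER
Position 4: 'i' vs 'i' = match
Total differences: 3

3


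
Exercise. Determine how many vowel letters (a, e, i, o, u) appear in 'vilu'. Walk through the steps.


Vowels in 'vilu': i, u = 2 vowels.

2


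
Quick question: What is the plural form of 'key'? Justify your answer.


Apply rule: Add -s. 'key' becomes 'keys'.

keys


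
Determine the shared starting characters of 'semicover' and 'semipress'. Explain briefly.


Compare from the start: 4 characters match: 'semi'. Mismatch at position 5: 'c' vs 'p'.

semi


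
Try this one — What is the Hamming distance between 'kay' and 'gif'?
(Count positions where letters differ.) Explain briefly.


Alignment:
Position 1: 'k' vs 'g' = DIFFER
Position 2: 'a' vs 'i' = DIFFER
Position 3: 'y' vs 'f' = DIFFER
Total differences: 3

3


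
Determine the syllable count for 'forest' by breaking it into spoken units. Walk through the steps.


Break 'forest' into syllables: for-est -> for | est = 2 syllables

2 syllables


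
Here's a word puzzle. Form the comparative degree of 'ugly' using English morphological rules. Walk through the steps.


Apply comparative formation (consonant + y: change y to i, add -er): 'ugly' -> 'uglier'.

uglier


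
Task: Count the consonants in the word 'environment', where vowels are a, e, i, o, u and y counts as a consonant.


Consonants in 'environment': n, v, r, n, m, n, t = 7 consonants.

7


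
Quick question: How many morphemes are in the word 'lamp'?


Decomposition: lamp (free morpheme) = 1 morpheme(s)

1 morphemes


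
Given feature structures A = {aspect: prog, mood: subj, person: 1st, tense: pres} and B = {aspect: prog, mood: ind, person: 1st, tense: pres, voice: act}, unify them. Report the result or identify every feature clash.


Compare features:
aspect: A=prog vs B=prog -> unified: prog
mood: A=subj vs B=ind -> CLASH
person: A=1st vs B=1st -> unified: 1st
tense: A=pres vs B=pres -> unified: pres
voice: A=_ vs B=act -> unified: act
Clash detected on feature 'mood' (subj vs ind); unification fails.

CLASH on 'mood' (subj vs ind)


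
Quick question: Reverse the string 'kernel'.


Reverse 'kernel' character by character: 'lenrek'.

lenrek


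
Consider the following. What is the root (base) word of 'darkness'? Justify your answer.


Remove suffix '-ness' from 'darkness' to get root 'dark'.

dark


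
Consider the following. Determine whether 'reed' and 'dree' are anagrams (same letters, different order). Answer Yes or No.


Sorted letters of 'reed': 'deer'
Sorted letters of 'dree': 'deer'
They match.

Yes


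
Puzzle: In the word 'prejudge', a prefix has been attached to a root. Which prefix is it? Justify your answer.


The word 'prejudge' = 'pre' (prefix) + 'judge' (root). The prefix is 'pre'.

pre


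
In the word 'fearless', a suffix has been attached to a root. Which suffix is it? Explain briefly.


The word 'fearless' = 'fear' (root) + '-less' (suffix). The suffix is '-less'.

less


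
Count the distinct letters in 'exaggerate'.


Unique letters in 'exaggerate': {a, e, g, r, t, x} = 6 distinct letters.

6


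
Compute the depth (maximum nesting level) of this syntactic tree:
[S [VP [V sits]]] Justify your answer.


Count bracket nesting levels:
'[' at pos 0: depth = 1
'[' at pos 3: depth = 2
'[' at pos 7: depth = 3
Maximum depth reached: 3

3


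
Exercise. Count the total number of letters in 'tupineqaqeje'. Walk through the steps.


Spell out 'tupineqaqeje' and number each letter: t(1), u(2), p(3), i(4), n(5), e(6), q(7), a(8), q(9), e(10), j(11), e(12). Total: 12 letters.

12


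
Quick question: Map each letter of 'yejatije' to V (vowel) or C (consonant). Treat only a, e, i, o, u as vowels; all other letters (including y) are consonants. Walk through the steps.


Letter mapping: y = C, e = V, j = C, a = V, t = C, i = V, j = C, e = V.

CVCVCVCV


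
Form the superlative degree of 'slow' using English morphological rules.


Apply superlative formation (add -est): 'slow' -> 'slowest'.

slowest


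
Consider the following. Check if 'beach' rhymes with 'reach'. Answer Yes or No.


Rime (stressed vowel + following sounds) of 'beach': -each = /iːtʃ/
Rime of 'reach': -each = /iːtʃ/
/iːtʃ/ and /iːtʃ/ are the same ending sound, so the words rhyme.

Yes


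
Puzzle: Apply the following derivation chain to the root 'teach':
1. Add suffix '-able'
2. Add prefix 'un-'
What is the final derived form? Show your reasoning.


Step 1: Add suffix '-able' to 'teach' = 'teachable'
Step 2: Add prefix 'un-' to 'teachable' = 'unteachable'

unteachable


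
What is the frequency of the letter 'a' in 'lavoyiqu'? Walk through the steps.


Letter 'a' in 'lavoyiqu': found at position(s) 2 = 1 occurrence(s).

1


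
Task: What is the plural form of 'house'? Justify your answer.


Apply rule: Add -s. 'house' becomes 'houses'.

houses


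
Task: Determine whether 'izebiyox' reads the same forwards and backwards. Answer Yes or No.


Forward: 'izebiyox'
Reversed: 'xoyibezi'
They differ.

No


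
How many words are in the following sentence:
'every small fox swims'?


Split into words: every | small | fox | swims = 4 words.

4


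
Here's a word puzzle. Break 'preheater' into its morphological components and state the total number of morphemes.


Step 1: Identify prefix: 'pre' (meaning: before)
Step 2: Identify root: 'heat'
Step 3: Identify suffix(es): 'er'
Decomposition: pre- (prefix: before) + heat (root) + -er (suffix: one who)
Total morphemes: 3

3 morphemes (pre- (prefix: before) + heat (root) + -er (suffix: one who))


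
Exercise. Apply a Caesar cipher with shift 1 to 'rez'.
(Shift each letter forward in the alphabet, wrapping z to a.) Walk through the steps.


Shift each letter by 1: r -> s, e -> f, z -> a. Result: 'sfa'.

sfa


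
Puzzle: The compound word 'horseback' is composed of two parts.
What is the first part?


Split 'horseback' into 'horse' + 'back'. The first part is 'horse'.

horse


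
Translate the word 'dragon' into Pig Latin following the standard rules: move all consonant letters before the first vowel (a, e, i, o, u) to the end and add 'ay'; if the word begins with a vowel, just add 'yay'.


'dragon': move consonant cluster 'dr' to end and add 'ay': 'agondray'.

agondray


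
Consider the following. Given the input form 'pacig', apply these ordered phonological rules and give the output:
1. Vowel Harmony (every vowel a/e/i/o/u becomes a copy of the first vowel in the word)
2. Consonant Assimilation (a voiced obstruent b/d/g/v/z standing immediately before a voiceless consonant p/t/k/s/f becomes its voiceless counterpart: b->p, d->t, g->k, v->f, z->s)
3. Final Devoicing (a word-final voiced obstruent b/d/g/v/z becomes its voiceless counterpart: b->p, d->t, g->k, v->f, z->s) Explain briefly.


Starting form: 'pacig'
Rule 1: Vowel Harmony: all vowels become 'a' (matching first vowel). 'pacig' -> 'pacag'
Rule 2: Consonant Assimilation: no voiced obstruent (b/d/g/v/z) stands immediately before a voiceless consonant (p/t/k/s/f). No change.
Rule 3: Final Devoicing: word-final voiced obstruent 'g' becomes voiceless 'k'. 'pacag' -> 'pacak'
Final form: 'pacak'

pacak


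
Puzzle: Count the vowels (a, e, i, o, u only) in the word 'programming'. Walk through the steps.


Vowels in 'programming': o, a, i = 3 vowels.

3


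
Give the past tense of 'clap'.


Apply rule: Double final consonant and add -ed. 'clap' becomes 'clapped'.

clapped


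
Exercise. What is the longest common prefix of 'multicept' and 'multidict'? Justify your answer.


Compare from the start: 5 characters match: 'multi'. Mismatch at position 6: 'c' vs 'd'.

multi


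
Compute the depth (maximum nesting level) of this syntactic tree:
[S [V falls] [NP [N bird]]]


Count bracket nesting levels:
'[' at pos 0: depth = 1
'[' at pos 3: depth = 2
'[' at pos 13: depth = 2
'[' at pos 17: depth = 3
Maximum depth reached: 3

3


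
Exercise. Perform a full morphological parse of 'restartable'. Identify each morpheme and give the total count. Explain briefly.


Step 1: Identify prefix: 're' (meaning: again)
Step 2: Identify root: 'start'
Step 3: Identify suffix(es): 'able'
Decomposition: re- (prefix: again) + start (root) + -able (suffix: capable of)
Total morphemes: 3

3 morphemes (re- (prefix: again) + start (root) + -able (suffix: capable of))


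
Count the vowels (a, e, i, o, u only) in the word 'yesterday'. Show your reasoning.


Vowels in 'yesterday': e, e, a = 3 vowels.

3


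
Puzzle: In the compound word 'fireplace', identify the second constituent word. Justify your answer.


Split 'fireplace' into 'fire' + 'place'. The second part is 'place'.

place


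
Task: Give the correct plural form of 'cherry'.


Apply rule: Change -y to -ies (consonant + y). 'cherry' becomes 'cherries'.

cherries


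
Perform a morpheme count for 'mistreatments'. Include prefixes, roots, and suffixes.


Decomposition: mis- (prefix) + treat (root) + -ment (suffix) + -s (plural) = 4 morpheme(s)

4 morphemes


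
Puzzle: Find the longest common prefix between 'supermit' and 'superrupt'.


Compare from the start: 5 characters match: 'super'. Mismatch at position 6: 'm' vs 'r'.

super


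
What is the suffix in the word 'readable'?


The word 'readable' = 'read' (root) + '-able' (suffix). The suffix is '-able'.

able


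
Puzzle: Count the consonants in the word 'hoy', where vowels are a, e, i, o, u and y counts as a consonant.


Consonants in 'hoy': h, y = 2 consonants.

2


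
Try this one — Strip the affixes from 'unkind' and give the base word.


Remove prefix 'un' from 'unkind' to get root 'kind'.

kind


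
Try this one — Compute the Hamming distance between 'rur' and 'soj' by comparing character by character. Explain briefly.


Alignment:
Position 1: 'r' vs 's' = DIFFER
Position 2: 'u' vs 'o' = DIFFER
Position 3: 'r' vs 'j' = DIFFER
Total differences: 3

3


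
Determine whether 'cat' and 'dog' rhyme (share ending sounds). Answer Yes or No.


Rime (stressed vowel + following sounds) of 'cat': -at = /æt/
Rime of 'dog': -og = /ɒg/
/æt/ and /ɒg/ are different ending sounds, so the words do not rhyme.

No


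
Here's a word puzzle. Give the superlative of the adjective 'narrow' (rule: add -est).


Apply superlative formation (add -est): 'narrow' -> 'narrowest'.

narrowest


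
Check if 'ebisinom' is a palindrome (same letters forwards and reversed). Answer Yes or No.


Forward: 'ebisinom'
Reversed: 'monisibe'
They differ.

No


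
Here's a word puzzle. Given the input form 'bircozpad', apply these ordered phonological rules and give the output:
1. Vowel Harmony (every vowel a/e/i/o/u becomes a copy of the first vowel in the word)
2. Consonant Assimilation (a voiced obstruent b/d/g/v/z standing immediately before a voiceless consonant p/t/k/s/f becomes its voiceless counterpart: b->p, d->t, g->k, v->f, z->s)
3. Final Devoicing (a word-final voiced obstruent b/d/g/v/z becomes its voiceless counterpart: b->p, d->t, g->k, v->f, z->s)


Starting form: 'bircozpad'
Rule 1: Vowel Harmony: all vowels become 'i' (matching first vowel). 'bircozpad' -> 'bircizpid'
Rule 2: Consonant Assimilation: voiced obstruent before voiceless consonant becomes voiceless ('zp' -> 'sp'). 'bircizpid' -> 'bircispid'
Rule 3: Final Devoicing: word-final voiced obstruent 'd' becomes voiceless 't'. 'bircispid' -> 'bircispit'
Final form: 'bircispit'

bircispit


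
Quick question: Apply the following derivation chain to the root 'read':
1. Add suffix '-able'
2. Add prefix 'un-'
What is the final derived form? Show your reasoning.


Step 1: Add suffix '-able' to 'read' = 'readable'
Step 2: Add prefix 'un-' to 'readable' = 'unreadable'

unreadable


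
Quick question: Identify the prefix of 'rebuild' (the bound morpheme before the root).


The word 'rebuild' = 're' (prefix) + 'build' (root). The prefix is 're'.

re


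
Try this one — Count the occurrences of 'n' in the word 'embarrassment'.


Letter 'n' in 'embarrassment': found at position(s) 12 = 1 occurrence(s).

1


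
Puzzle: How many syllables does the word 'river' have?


Break 'river' into syllables: riv-er -> riv | er = 2 syllables

2 syllables


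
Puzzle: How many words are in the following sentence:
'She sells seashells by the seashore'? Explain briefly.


Split into words: She | sells | seashells | by | the | seashore = 6 words.

6


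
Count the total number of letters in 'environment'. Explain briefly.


Spell out 'environment' and number each letter: e(1), n(2), v(3), i(4), r(5), o(6), n(7), m(8), e(9), n(10), t(11). Total: 11 letters.

11


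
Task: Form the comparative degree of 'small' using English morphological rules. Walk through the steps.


Apply comparative formation (add -er): 'small' -> 'smaller'.

smaller


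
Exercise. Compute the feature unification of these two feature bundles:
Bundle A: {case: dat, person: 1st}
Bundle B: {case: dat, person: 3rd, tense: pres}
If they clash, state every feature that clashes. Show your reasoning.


Compare features:
case: A=dat vs B=dat -> unified: dat
person: A=1st vs B=3rd -> CLASH
tense: A=_ vs B=pres -> unified: pres
Clash detected on feature 'person' (1st vs 3rd); unification fails.

CLASH on 'person' (1st vs 3rd)


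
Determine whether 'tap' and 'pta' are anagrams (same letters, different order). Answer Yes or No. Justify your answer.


Sorted letters of 'tap': 'apt'
Sorted letters of 'pta': 'apt'
They match.

Yes


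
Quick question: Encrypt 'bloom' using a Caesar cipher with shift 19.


Shift each letter by 19: b -> u, l -> e, o -> h, o -> h, m -> f. Result: 'uehhf'.

uehhf


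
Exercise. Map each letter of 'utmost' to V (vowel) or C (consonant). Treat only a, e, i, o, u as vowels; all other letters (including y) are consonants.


Letter mapping: u = V, t = C, m = C, o = V, s = C, t = C.

VCCVCC


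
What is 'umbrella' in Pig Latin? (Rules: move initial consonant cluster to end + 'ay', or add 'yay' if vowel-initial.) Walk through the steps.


'umbrella' starts with a vowel, so add 'yay': 'umbrellayay'.

umbrellayay


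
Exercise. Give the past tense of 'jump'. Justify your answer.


Apply rule: Add -ed. 'jump' becomes 'jumped'.

jumped


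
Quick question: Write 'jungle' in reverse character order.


Reverse 'jungle' character by character: 'elgnuj'.

elgnuj


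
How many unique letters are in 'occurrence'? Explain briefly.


Unique letters in 'occurrence': {c, e, n, o, r, u} = 6 distinct letters.

6


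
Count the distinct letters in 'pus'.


Unique letters in 'pus': {p, s, u} = 3 distinct letters.

3


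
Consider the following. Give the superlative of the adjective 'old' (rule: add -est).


Apply superlative formation (add -est): 'old' -> 'oldest'.

oldest


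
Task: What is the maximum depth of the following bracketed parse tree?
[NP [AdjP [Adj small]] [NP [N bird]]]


Count bracket nesting levels:
'[' at pos 0: depth = 1
'[' at pos 4: depth = 2
'[' at pos 10: depth = 3
'[' at pos 23: depth = 2
'[' at pos 27: depth = 3
Maximum depth reached: 3

3


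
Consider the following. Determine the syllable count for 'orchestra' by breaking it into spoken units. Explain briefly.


Break 'orchestra' into syllables: or-ches-tra -> or | ches | tra = 3 syllables

3 syllables


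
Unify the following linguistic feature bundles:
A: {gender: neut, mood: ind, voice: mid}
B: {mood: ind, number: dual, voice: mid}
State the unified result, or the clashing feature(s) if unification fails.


Compare features:
gender: A=neut vs B=_ -> unified: neut
mood: A=ind vs B=ind -> unified: ind
number: A=_ vs B=dual -> unified: dual
voice: A=mid vs B=mid -> unified: mid
No clashes found.

Unified: {gender: neut, mood: ind, number: dual, voice: mid}


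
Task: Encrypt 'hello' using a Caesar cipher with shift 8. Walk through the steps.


Shift each letter by 8: h -> p, e -> m, l -> t, l -> t, o -> w. Result: 'pmttw'.

pmttw


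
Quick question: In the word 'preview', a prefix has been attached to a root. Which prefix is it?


The word 'preview' = 'pre' (prefix) + 'view' (root). The prefix is 'pre'.

pre


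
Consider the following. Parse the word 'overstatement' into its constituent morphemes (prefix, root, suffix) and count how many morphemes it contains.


Step 1: Identify prefix: 'over' (meaning: excessively)
Step 2: Identify root: 'state'
Step 3: Identify suffix(es): 'ment'
Decomposition: over- (prefix: excessively) + state (root) + -ment (suffix: action/result)
Total morphemes: 3

3 morphemes (over- (prefix: excessively) + state (root) + -ment (suffix: action/result))


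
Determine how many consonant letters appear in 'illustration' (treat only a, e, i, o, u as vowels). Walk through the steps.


Consonants in 'illustration': l, l, s, t, r, t, n = 7 consonants.

7


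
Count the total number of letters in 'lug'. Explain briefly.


Spell out 'lug' and number each letter: l(1), u(2), g(3). Total: 3 letters.

3


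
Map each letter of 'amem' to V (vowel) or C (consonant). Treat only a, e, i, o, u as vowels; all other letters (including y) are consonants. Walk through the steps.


Letter mapping: a = V, m = C, e = V, m = C.

VCVC


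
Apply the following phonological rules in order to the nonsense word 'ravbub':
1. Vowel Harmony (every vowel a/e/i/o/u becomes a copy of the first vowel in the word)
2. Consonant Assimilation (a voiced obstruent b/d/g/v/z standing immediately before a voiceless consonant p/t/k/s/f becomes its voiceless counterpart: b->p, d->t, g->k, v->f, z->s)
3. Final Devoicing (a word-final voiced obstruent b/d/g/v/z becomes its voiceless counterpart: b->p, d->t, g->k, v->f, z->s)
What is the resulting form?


Starting form: 'ravbub'
Rule 1: Vowel Harmony: all vowels become 'a' (matching first vowel). 'ravbub' -> 'ravbab'
Rule 2: Consonant Assimilation: no voiced obstruent (b/d/g/v/z) stands immediately before a voiceless consonant (p/t/k/s/f). No change.
Rule 3: Final Devoicing: word-final voiced obstruent 'b' becomes voiceless 'p'. 'ravbab' -> 'ravbap'
Final form: 'ravbap'

ravbap


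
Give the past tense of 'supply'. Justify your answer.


Apply rule: Change -y to -ied. 'supply' becomes 'supplied'.

supplied


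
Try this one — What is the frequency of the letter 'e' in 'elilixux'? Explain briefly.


Letter 'e' in 'elilixux': found at position(s) 1 = 1 occurrence(s).

1


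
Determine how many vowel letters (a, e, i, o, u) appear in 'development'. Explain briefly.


Vowels in 'development': e, e, o, e = 4 vowels.

4


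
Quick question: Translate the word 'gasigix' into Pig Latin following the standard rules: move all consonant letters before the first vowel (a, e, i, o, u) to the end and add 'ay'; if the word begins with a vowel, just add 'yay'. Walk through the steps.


'gasigix': move consonant cluster 'g' to end and add 'ay': 'asigixgay'.

asigixgay


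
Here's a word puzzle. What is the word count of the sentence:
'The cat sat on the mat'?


Split into words: The | cat | sat | on | the | mat = 6 words.

6


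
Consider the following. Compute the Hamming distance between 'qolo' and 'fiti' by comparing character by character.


Alignment:
Position 1: 'q' vs 'f' = DIFFER
Position 2: 'o' vs 'i' = DIFFER
Position 3: 'l' vs 't' = DIFFER
Position 4: 'o' vs 'i' = DIFFER
Total differences: 4

4


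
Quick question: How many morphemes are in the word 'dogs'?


Decomposition: dog (root) + -s (plural) = 2 morpheme(s)

2 morphemes


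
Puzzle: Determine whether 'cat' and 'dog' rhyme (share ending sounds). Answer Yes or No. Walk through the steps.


Rime (stressed vowel + following sounds) of 'cat': -at = /æt/
Rime of 'dog': -og = /ɒg/
/æt/ and /ɒg/ are different ending sounds, so the words do not rhyme.

No


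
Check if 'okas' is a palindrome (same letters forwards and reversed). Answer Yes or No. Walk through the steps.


Forward: 'okas'
Reversed: 'sako'
They differ.

No


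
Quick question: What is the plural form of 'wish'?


Apply rule: Add -es (sibilant/fricative ending). 'wish' becomes 'wishes'.

wishes


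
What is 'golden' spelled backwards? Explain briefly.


Reverse 'golden' character by character: 'nedlog'.

nedlog


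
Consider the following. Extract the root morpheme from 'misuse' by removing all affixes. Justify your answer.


Remove prefix 'mis' from 'misuse' to get root 'use'.

use


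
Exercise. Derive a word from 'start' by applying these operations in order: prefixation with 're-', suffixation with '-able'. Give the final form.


Step 1: Add prefix 're-' to 'start' = 'restart'
Step 2: Add suffix '-able' to 'restart' = 'restartable'

restartable


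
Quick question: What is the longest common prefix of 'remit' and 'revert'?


Compare from the start: 2 characters match: 're'. Mismatch at position 3: 'm' vs 'v'.

re


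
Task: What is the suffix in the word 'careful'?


The word 'careful' = 'care' (root) + '-ful' (suffix). The suffix is '-ful'.

ful


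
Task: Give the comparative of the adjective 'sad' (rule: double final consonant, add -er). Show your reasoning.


Apply comparative formation (double final consonant, add -er): 'sad' -> 'sadder'.

sadder


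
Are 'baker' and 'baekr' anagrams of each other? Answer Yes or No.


Sorted letters of 'baker': 'abekr'
Sorted letters of 'baekr': 'abekr'
They match.

Yes


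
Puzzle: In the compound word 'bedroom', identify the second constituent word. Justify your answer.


Split 'bedroom' into 'bed' + 'room'. The second part is 'room'.

room


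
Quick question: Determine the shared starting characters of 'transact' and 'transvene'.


Compare from the start: 5 characters match: 'trans'. Mismatch at position 6: 'a' vs 'v'.

trans


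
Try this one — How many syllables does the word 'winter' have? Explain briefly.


Break 'winter' into syllables: win-ter -> win | ter = 2 syllables

2 syllables


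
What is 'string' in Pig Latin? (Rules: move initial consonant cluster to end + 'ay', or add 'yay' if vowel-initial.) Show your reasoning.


'string': move consonant cluster 'str' to end and add 'ay': 'ingstray'.

ingstray


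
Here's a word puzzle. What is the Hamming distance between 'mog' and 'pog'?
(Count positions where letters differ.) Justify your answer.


Alignment:
Position 1: 'm' vs 'p' = DIFFER
Position 2: 'o' vs 'o' = match
Position 3: 'g' vs 'g' = match
Total differences: 1

1


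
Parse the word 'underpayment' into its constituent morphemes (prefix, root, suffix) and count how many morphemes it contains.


Step 1: Identify prefix: 'under' (meaning: beneath/insufficient)
Step 2: Identify root: 'pay'
Step 3: Identify suffix(es): 'ment'
Decomposition: under- (prefix: beneath/insufficient) + pay (root) + -ment (suffix: action/result)
Total morphemes: 3

3 morphemes (under- (prefix: beneath/insufficient) + pay (root) + -ment (suffix: action/result))


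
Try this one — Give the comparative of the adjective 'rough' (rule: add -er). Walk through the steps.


Apply comparative formation (add -er): 'rough' -> 'rougher'.

rougher


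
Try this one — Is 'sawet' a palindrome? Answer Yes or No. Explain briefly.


Forward: 'sawet'
Reversed: 'tewas'
They differ.

No


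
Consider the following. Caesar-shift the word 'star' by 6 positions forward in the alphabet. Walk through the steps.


Shift each letter by 6: s -> y, t -> z, a -> g, r -> x. Result: 'yzgx'.

yzgx


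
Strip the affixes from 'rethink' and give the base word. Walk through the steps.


Remove prefix 're' from 'rethink' to get root 'think'.

think


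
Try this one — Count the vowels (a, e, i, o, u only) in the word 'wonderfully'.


Vowels in 'wonderfully': o, e, u = 3 vowels.

3


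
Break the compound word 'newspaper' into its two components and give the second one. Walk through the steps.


Split 'newspaper' into 'news' + 'paper'. The second part is 'paper'.

paper


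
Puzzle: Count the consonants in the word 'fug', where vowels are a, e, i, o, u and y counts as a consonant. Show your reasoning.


Consonants in 'fug': f, g = 2 consonants.

2


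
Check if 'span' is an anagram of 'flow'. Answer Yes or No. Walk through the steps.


Sorted letters of 'span': 'anps'
Sorted letters of 'flow': 'flow'
They do not match.

No


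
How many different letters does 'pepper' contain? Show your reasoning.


Unique letters in 'pepper': {e, p, r} = 3 distinct letters.

3


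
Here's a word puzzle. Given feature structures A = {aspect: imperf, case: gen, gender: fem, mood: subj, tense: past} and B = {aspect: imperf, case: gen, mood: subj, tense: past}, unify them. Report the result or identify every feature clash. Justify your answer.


Compare features:
aspect: A=imperf vs B=imperf -> unified: imperf
case: A=gen vs B=gen -> unified: gen
gender: A=fem vs B=_ -> unified: fem
mood: A=subj vs B=subj -> unified: subj
tense: A=past vs B=past -> unified: past
No clashes found.

Unified: {aspect: imperf, case: gen, gender: fem, mood: subj, tense: past}


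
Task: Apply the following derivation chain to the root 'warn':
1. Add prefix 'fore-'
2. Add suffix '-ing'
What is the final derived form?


Step 1: Add prefix 'fore-' to 'warn' = 'forewarn'
Step 2: Add suffix '-ing' to 'forewarn' = 'forewarning'

forewarning


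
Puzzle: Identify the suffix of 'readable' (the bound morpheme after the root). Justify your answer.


The word 'readable' = 'read' (root) + '-able' (suffix). The suffix is '-able'.

able


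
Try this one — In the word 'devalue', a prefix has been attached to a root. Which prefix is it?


The word 'devalue' = 'de' (prefix) + 'value' (root). The prefix is 'de'.

de


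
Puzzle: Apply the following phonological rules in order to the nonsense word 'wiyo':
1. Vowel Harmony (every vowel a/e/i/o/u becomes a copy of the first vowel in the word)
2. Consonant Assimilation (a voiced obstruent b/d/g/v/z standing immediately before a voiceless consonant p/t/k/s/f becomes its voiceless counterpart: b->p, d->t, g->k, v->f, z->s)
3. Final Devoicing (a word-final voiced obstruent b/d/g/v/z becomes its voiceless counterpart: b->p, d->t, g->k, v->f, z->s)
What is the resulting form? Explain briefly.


Starting form: 'wiyo'
Rule 1: Vowel Harmony: all vowels become 'i' (matching first vowel). 'wiyo' -> 'wiyi'
Rule 2: Consonant Assimilation: no voiced obstruent (b/d/g/v/z) stands immediately before a voiceless consonant (p/t/k/s/f). No change.
Rule 3: Final Devoicing: the word ends in the vowel 'i', not a consonant. No change.
Final form: 'wiyi'

wiyi


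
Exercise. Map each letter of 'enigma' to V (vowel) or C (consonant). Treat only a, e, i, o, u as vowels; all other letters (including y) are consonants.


Letter mapping: e = V, n = C, i = V, g = C, m = C, a = V.

VCVCCV


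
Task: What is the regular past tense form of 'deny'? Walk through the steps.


Apply rule: Change -y to -ied. 'deny' becomes 'denied'.

denied


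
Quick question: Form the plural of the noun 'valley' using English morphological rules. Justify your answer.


Apply rule: Add -s. 'valley' becomes 'valleys'.

valleys


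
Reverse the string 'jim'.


Reverse 'jim' character by character: 'mij'.

mij


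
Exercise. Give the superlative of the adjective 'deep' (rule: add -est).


Apply superlative formation (add -est): 'deep' -> 'deepest'.

deepest


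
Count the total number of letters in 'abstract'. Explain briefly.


Spell out 'abstract' and number each letter: a(1), b(2), s(3), t(4), r(5), a(6), c(7), t(8). Total: 8 letters.

8


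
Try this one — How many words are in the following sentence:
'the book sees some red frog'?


Split into words: the | book | sees | some | red | frog = 6 words.

6


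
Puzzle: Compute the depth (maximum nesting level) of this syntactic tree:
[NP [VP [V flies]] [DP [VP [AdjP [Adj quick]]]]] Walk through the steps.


Count bracket nesting levels:
'[' at pos 0: depth = 1
'[' at pos 4: depth = 2
'[' at pos 8: depth = 3
'[' at pos 19: depth = 2
'[' at pos 23: depth = 3
'[' at pos 27: depth = 4
'[' at pos 33: depth = 5
Maximum depth reached: 5

5
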